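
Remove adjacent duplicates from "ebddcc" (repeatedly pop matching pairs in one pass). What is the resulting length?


Input: ebddcc
Stack-based adjacent duplicate removal:
  Read 'e': push. Stack: e
  Read 'b': push. Stack: eb
  Read 'd': push. Stack: ebd
  Read 'd': matches stack top 'd' => pop. Stack: eb
  Read 'c': push. Stack: ebc
  Read 'c': matches stack top 'c' => pop. Stack: eb
Final stack: "eb" (length 2)

2


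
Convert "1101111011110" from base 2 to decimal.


Input: "1101111011110" in base 2
Positional expansion:
  Digit '1' (value 1) x 2^12 = 4096
  Digit '1' (value 1) x 2^11 = 2048
  Digit '0' (value 0) x 2^10 = 0
  Digit '1' (value 1) x 2^9 = 512
  Digit '1' (value 1) x 2^8 = 256
  Digit '1' (value 1) x 2^7 = 128
  Digit '1' (value 1) x 2^6 = 64
  Digit '0' (value 0) x 2^5 = 0
  Digit '1' (value 1) x 2^4 = 16
  Digit '1' (value 1) x 2^3 = 8
  Digit '1' (value 1) x 2^2 = 4
  Digit '1' (value 1) x 2^1 = 2
  Digit '0' (value 0) x 2^0 = 0
Sum = 7134

7134


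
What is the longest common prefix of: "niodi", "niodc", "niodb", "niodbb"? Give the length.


Words: niodi, niodc, niodb, niodbb
  Position 0: all 'n' => match
  Position 1: all 'i' => match
  Position 2: all 'o' => match
  Position 3: all 'd' => match
  Position 4: ('i', 'c', 'b', 'b') => mismatch, stop
LCP = "niod" (length 4)

4


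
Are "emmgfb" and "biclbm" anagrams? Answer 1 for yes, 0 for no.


Strings: "emmgfb", "biclbm"
Sorted first:  befgmm
Sorted second: bbcilm
Differ at position 1: 'e' vs 'b' => not anagrams

0


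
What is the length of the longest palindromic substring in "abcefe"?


Input: "abcefe"
Checking substrings for palindromes:
  [3:6] "efe" (len 3) => palindrome
Longest palindromic substring: "efe" with length 3

3


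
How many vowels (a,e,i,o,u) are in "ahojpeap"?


Input: ahojpeap
Checking each character:
  'a' at position 0: vowel (running total: 1)
  'h' at position 1: consonant
  'o' at position 2: vowel (running total: 2)
  'j' at position 3: consonant
  'p' at position 4: consonant
  'e' at position 5: vowel (running total: 3)
  'a' at position 6: vowel (running total: 4)
  'p' at position 7: consonant
Total vowels: 4

4


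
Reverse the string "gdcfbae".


Input: gdcfbae
Reading characters right to left:
  Position 6: 'e'
  Position 5: 'a'
  Position 4: 'b'
  Position 3: 'f'
  Position 2: 'c'
  Position 1: 'd'
  Position 0: 'g'
Reversed: eabfcdg

eabfcdg


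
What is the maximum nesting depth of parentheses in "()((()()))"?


Input: "()((()()))"
Tracking depth:
  Position 0 '(': depth becomes 1
  Position 1 ')': depth becomes 0
  Position 2 '(': depth becomes 1
  Position 3 '(': depth becomes 2
  Position 4 '(': depth becomes 3
  Position 5 ')': depth becomes 2
  Position 6 '(': depth becomes 3
  Position 7 ')': depth becomes 2
  Position 8 ')': depth becomes 1
  Position 9 ')': depth becomes 0
Maximum depth reached: 3

3


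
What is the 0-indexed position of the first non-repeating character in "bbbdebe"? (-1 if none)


Input: bbbdebe
Character frequencies:
  'b': 4
  'd': 1
  'e': 2
Scanning left to right for freq == 1:
  Position 0 ('b'): freq=4, skip
  Position 1 ('b'): freq=4, skip
  Position 2 ('b'): freq=4, skip
  Position 3 ('d'): unique! => answer = 3

3


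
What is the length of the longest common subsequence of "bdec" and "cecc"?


LCS of "bdec" and "cecc"
DP table:
           c    e    c    c
      0    0    0    0    0
  b   0    0    0    0    0
  d   0    0    0    0    0
  e   0    0    1    1    1
  c   0    1    1    2    2
LCS length = dp[4][4] = 2

2


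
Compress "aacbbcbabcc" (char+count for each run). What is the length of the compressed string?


Input: aacbbcbabcc
Runs:
  'a' x 2 => "a2"
  'c' x 1 => "c1"
  'b' x 2 => "b2"
  'c' x 1 => "c1"
  'b' x 1 => "b1"
  'a' x 1 => "a1"
  'b' x 1 => "b1"
  'c' x 2 => "c2"
Compressed: "a2c1b2c1b1a1b1c2"
Compressed length: 16

16


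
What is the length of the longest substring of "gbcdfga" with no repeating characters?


Input: "gbcdfga"
Sliding window (track last position of each char):
  Position 0 ('g'): window [0,0] length 1 -- new best
  Position 1 ('b'): window [0,1] length 2 -- new best
  Position 2 ('c'): window [0,2] length 3 -- new best
  Position 3 ('d'): window [0,3] length 4 -- new best
  Position 4 ('f'): window [0,4] length 5 -- new best
  Position 5 ('g'): repeat (last at 0), move window start to 1
  Position 5 ('g'): window [1,5] length 5
  Position 6 ('a'): window [1,6] length 6 -- new best
Longest substring with no repeats: "bcdfga" with length 6

6


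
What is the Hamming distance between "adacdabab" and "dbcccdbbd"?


Comparing "adacdabab" and "dbcccdbbd" position by position:
  Position 0: 'a' vs 'd' => differ
  Position 1: 'd' vs 'b' => differ
  Position 2: 'a' vs 'c' => differ
  Position 3: 'c' vs 'c' => same
  Position 4: 'd' vs 'c' => differ
  Position 5: 'a' vs 'd' => differ
  Position 6: 'b' vs 'b' => same
  Position 7: 'a' vs 'b' => differ
  Position 8: 'b' vs 'd' => differ
Total differences (Hamming distance): 7

7


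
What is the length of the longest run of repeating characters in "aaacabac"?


Input: "aaacabac"
Scanning for longest run:
  Position 1 ('a'): continues run of 'a', length=2
  Position 2 ('a'): continues run of 'a', length=3
  Position 3 ('c'): new char, reset run to 1
  Position 4 ('a'): new char, reset run to 1
  Position 5 ('b'): new char, reset run to 1
  Position 6 ('a'): new char, reset run to 1
  Position 7 ('c'): new char, reset run to 1
Longest run: 'a' with length 3

3


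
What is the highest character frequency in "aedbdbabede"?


Input: aedbdbabede
Character counts:
  'a': 2
  'b': 3
  'd': 3
  'e': 3
Maximum frequency: 3

3


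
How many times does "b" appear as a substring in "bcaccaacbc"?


Searching for "b" in "bcaccaacbc"
Scanning each position:
  Position 0: "b" => MATCH
  Position 1: "c" => no
  Position 2: "a" => no
  Position 3: "c" => no
  Position 4: "c" => no
  Position 5: "a" => no
  Position 6: "a" => no
  Position 7: "c" => no
  Position 8: "b" => MATCH
  Position 9: "c" => no
Total occurrences: 2

2


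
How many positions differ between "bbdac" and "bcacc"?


Comparing "bbdac" and "bcacc" position by position:
  Position 0: 'b' vs 'b' => same
  Position 1: 'b' vs 'c' => DIFFER
  Position 2: 'd' vs 'a' => DIFFER
  Position 3: 'a' vs 'c' => DIFFER
  Position 4: 'c' vs 'c' => same
Positions that differ: 3

3


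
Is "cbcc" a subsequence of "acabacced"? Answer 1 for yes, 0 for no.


Check if "cbcc" is a subsequence of "acabacced"
Greedy scan:
  Position 0 ('a'): no match needed
  Position 1 ('c'): matches sub[0] = 'c'
  Position 2 ('a'): no match needed
  Position 3 ('b'): matches sub[1] = 'b'
  Position 4 ('a'): no match needed
  Position 5 ('c'): matches sub[2] = 'c'
  Position 6 ('c'): matches sub[3] = 'c'
  Position 7 ('e'): no match needed
  Position 8 ('d'): no match needed
All 4 characters matched => is a subsequence

1


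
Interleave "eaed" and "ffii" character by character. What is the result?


Interleaving "eaed" and "ffii":
  Position 0: 'e' from first, 'f' from second => "ef"
  Position 1: 'a' from first, 'f' from second => "af"
  Position 2: 'e' from first, 'i' from second => "ei"
  Position 3: 'd' from first, 'i' from second => "di"
Result: efafeidi

efafeidi


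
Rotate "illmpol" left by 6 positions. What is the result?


Input: "illmpol", rotate left by 6
First 6 characters: "illmpo"
Remaining characters: "l"
Concatenate remaining + first: "l" + "illmpo" = "lillmpo"

lillmpo


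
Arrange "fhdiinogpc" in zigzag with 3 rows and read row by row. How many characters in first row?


Zigzag "fhdiinogpc" into 3 rows:
Placing characters:
  'f' => row 0
  'h' => row 1
  'd' => row 2
  'i' => row 1
  'i' => row 0
  'n' => row 1
  'o' => row 2
  'g' => row 1
  'p' => row 0
  'c' => row 1
Rows:
  Row 0: "fip"
  Row 1: "hingc"
  Row 2: "do"
First row length: 3

3


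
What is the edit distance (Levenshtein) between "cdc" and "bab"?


Computing edit distance: "cdc" -> "bab"
DP table:
           b    a    b
      0    1    2    3
  c   1    1    2    3
  d   2    2    2    3
  c   3    3    3    3
Edit distance = dp[3][3] = 3

3


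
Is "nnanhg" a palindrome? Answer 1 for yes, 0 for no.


Input: nnanhg
Reversed: ghnann
  Compare pos 0 ('n') with pos 5 ('g'): MISMATCH
  Compare pos 1 ('n') with pos 4 ('h'): MISMATCH
  Compare pos 2 ('a') with pos 3 ('n'): MISMATCH
Result: not a palindrome

0


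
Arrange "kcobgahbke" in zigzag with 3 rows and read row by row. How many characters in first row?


Zigzag "kcobgahbke" into 3 rows:
Placing characters:
  'k' => row 0
  'c' => row 1
  'o' => row 2
  'b' => row 1
  'g' => row 0
  'a' => row 1
  'h' => row 2
  'b' => row 1
  'k' => row 0
  'e' => row 1
Rows:
  Row 0: "kgk"
  Row 1: "cbabe"
  Row 2: "oh"
First row length: 3

3


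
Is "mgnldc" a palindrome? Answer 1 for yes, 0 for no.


Input: mgnldc
Reversed: cdlngm
  Compare pos 0 ('m') with pos 5 ('c'): MISMATCH
  Compare pos 1 ('g') with pos 4 ('d'): MISMATCH
  Compare pos 2 ('n') with pos 3 ('l'): MISMATCH
Result: not a palindrome

0


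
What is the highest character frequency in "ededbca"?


Input: ededbca
Character counts:
  'a': 1
  'b': 1
  'c': 1
  'd': 2
  'e': 2
Maximum frequency: 2

2


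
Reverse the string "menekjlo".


Input: menekjlo
Reading characters right to left:
  Position 7: 'o'
  Position 6: 'l'
  Position 5: 'j'
  Position 4: 'k'
  Position 3: 'e'
  Position 2: 'n'
  Position 1: 'e'
  Position 0: 'm'
Reversed: oljkenem

oljkenem


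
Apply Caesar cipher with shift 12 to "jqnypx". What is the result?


Caesar cipher: shift "jqnypx" by 12
  'j' (pos 9) + 12 = pos 21 = 'v'
  'q' (pos 16) + 12 = pos 2 = 'c'
  'n' (pos 13) + 12 = pos 25 = 'z'
  'y' (pos 24) + 12 = pos 10 = 'k'
  'p' (pos 15) + 12 = pos 1 = 'b'
  'x' (pos 23) + 12 = pos 9 = 'j'
Result: vczkbj

vczkbj


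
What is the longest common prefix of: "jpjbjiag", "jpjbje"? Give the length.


Words: jpjbjiag, jpjbje
  Position 0: all 'j' => match
  Position 1: all 'p' => match
  Position 2: all 'j' => match
  Position 3: all 'b' => match
  Position 4: all 'j' => match
  Position 5: ('i', 'e') => mismatch, stop
LCP = "jpjbj" (length 5)

5


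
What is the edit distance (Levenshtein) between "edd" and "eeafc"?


Computing edit distance: "edd" -> "eeafc"
DP table:
           e    e    a    f    c
      0    1    2    3    4    5
  e   1    0    1    2    3    4
  d   2    1    1    2    3    4
  d   3    2    2    2    3    4
Edit distance = dp[3][5] = 4

4


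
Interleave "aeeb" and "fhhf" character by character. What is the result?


Interleaving "aeeb" and "fhhf":
  Position 0: 'a' from first, 'f' from second => "af"
  Position 1: 'e' from first, 'h' from second => "eh"
  Position 2: 'e' from first, 'h' from second => "eh"
  Position 3: 'b' from first, 'f' from second => "bf"
Result: afehehbf

afehehbf


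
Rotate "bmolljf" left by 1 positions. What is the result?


Input: "bmolljf", rotate left by 1
First 1 characters: "b"
Remaining characters: "molljf"
Concatenate remaining + first: "molljf" + "b" = "molljfb"

molljfb


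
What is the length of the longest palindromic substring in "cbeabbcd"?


Input: "cbeabbcd"
Checking substrings for palindromes:
  [4:6] "bb" (len 2) => palindrome
Longest palindromic substring: "bb" with length 2

2


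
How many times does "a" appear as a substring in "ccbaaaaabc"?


Searching for "a" in "ccbaaaaabc"
Scanning each position:
  Position 0: "c" => no
  Position 1: "c" => no
  Position 2: "b" => no
  Position 3: "a" => MATCH
  Position 4: "a" => MATCH
  Position 5: "a" => MATCH
  Position 6: "a" => MATCH
  Position 7: "a" => MATCH
  Position 8: "b" => no
  Position 9: "c" => no
Total occurrences: 5

5


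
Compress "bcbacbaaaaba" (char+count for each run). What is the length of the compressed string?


Input: bcbacbaaaaba
Runs:
  'b' x 1 => "b1"
  'c' x 1 => "c1"
  'b' x 1 => "b1"
  'a' x 1 => "a1"
  'c' x 1 => "c1"
  'b' x 1 => "b1"
  'a' x 4 => "a4"
  'b' x 1 => "b1"
  'a' x 1 => "a1"
Compressed: "b1c1b1a1c1b1a4b1a1"
Compressed length: 18

18


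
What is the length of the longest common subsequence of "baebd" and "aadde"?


LCS of "baebd" and "aadde"
DP table:
           a    a    d    d    e
      0    0    0    0    0    0
  b   0    0    0    0    0    0
  a   0    1    1    1    1    1
  e   0    1    1    1    1    2
  b   0    1    1    1    1    2
  d   0    1    1    2    2    2
LCS length = dp[5][5] = 2

2


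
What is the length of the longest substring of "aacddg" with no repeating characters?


Input: "aacddg"
Sliding window (track last position of each char):
  Position 0 ('a'): window [0,0] length 1 -- new best
  Position 1 ('a'): repeat (last at 0), move window start to 1
  Position 1 ('a'): window [1,1] length 1
  Position 2 ('c'): window [1,2] length 2 -- new best
  Position 3 ('d'): window [1,3] length 3 -- new best
  Position 4 ('d'): repeat (last at 3), move window start to 4
  Position 4 ('d'): window [4,4] length 1
  Position 5 ('g'): window [4,5] length 2
Longest substring with no repeats: "acd" with length 3

3


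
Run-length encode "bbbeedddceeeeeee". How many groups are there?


Input: bbbeedddceeeeeee
Scanning for consecutive runs:
  Group 1: 'b' x 3 (positions 0-2)
  Group 2: 'e' x 2 (positions 3-4)
  Group 3: 'd' x 3 (positions 5-7)
  Group 4: 'c' x 1 (positions 8-8)
  Group 5: 'e' x 7 (positions 9-15)
Total groups: 5

5


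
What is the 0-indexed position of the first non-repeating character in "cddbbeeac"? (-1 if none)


Input: cddbbeeac
Character frequencies:
  'a': 1
  'b': 2
  'c': 2
  'd': 2
  'e': 2
Scanning left to right for freq == 1:
  Position 0 ('c'): freq=2, skip
  Position 1 ('d'): freq=2, skip
  Position 2 ('d'): freq=2, skip
  Position 3 ('b'): freq=2, skip
  Position 4 ('b'): freq=2, skip
  Position 5 ('e'): freq=2, skip
  Position 6 ('e'): freq=2, skip
  Position 7 ('a'): unique! => answer = 7

7


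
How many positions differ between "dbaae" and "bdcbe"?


Comparing "dbaae" and "bdcbe" position by position:
  Position 0: 'd' vs 'b' => DIFFER
  Position 1: 'b' vs 'd' => DIFFER
  Position 2: 'a' vs 'c' => DIFFER
  Position 3: 'a' vs 'b' => DIFFER
  Position 4: 'e' vs 'e' => same
Positions that differ: 4

4


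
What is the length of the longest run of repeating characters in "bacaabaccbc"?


Input: "bacaabaccbc"
Scanning for longest run:
  Position 1 ('a'): new char, reset run to 1
  Position 2 ('c'): new char, reset run to 1
  Position 3 ('a'): new char, reset run to 1
  Position 4 ('a'): continues run of 'a', length=2
  Position 5 ('b'): new char, reset run to 1
  Position 6 ('a'): new char, reset run to 1
  Position 7 ('c'): new char, reset run to 1
  Position 8 ('c'): continues run of 'c', length=2
  Position 9 ('b'): new char, reset run to 1
  Position 10 ('c'): new char, reset run to 1
Longest run: 'a' with length 2

2


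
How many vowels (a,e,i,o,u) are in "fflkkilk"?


Input: fflkkilk
Checking each character:
  'f' at position 0: consonant
  'f' at position 1: consonant
  'l' at position 2: consonant
  'k' at position 3: consonant
  'k' at position 4: consonant
  'i' at position 5: vowel (running total: 1)
  'l' at position 6: consonant
  'k' at position 7: consonant
Total vowels: 1

1


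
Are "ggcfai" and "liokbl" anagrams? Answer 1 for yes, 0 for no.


Strings: "ggcfai", "liokbl"
Sorted first:  acfggi
Sorted second: bikllo
Differ at position 0: 'a' vs 'b' => not anagrams

0


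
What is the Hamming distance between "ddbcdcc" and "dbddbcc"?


Comparing "ddbcdcc" and "dbddbcc" position by position:
  Position 0: 'd' vs 'd' => same
  Position 1: 'd' vs 'b' => differ
  Position 2: 'b' vs 'd' => differ
  Position 3: 'c' vs 'd' => differ
  Position 4: 'd' vs 'b' => differ
  Position 5: 'c' vs 'c' => same
  Position 6: 'c' vs 'c' => same
Total differences (Hamming distance): 4

4


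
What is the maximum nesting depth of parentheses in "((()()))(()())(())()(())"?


Input: "((()()))(()())(())()(())"
Tracking depth:
  Position 0 '(': depth becomes 1
  Position 1 '(': depth becomes 2
  Position 2 '(': depth becomes 3
  Position 3 ')': depth becomes 2
  Position 4 '(': depth becomes 3
  Position 5 ')': depth becomes 2
  Position 6 ')': depth becomes 1
  Position 7 ')': depth becomes 0
  Position 8 '(': depth becomes 1
  Position 9 '(': depth becomes 2
  Position 10 ')': depth becomes 1
  Position 11 '(': depth becomes 2
  Position 12 ')': depth becomes 1
  Position 13 ')': depth becomes 0
  Position 14 '(': depth becomes 1
  Position 15 '(': depth becomes 2
  Position 16 ')': depth becomes 1
  Position 17 ')': depth becomes 0
  Position 18 '(': depth becomes 1
  Position 19 ')': depth becomes 0
  Position 20 '(': depth becomes 1
  Position 21 '(': depth becomes 2
  Position 22 ')': depth becomes 1
  Position 23 ')': depth becomes 0
Maximum depth reached: 3

3


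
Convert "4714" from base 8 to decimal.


Input: "4714" in base 8
Positional expansion:
  Digit '4' (value 4) x 8^3 = 2048
  Digit '7' (value 7) x 8^2 = 448
  Digit '1' (value 1) x 8^1 = 8
  Digit '4' (value 4) x 8^0 = 4
Sum = 2508

2508


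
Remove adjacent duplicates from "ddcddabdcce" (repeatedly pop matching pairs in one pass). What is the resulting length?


Input: ddcddabdcce
Stack-based adjacent duplicate removal:
  Read 'd': push. Stack: d
  Read 'd': matches stack top 'd' => pop. Stack: (empty)
  Read 'c': push. Stack: c
  Read 'd': push. Stack: cd
  Read 'd': matches stack top 'd' => pop. Stack: c
  Read 'a': push. Stack: ca
  Read 'b': push. Stack: cab
  Read 'd': push. Stack: cabd
  Read 'c': push. Stack: cabdc
  Read 'c': matches stack top 'c' => pop. Stack: cabd
  Read 'e': push. Stack: cabde
Final stack: "cabde" (length 5)

5


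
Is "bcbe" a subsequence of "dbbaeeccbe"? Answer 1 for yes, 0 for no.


Check if "bcbe" is a subsequence of "dbbaeeccbe"
Greedy scan:
  Position 0 ('d'): no match needed
  Position 1 ('b'): matches sub[0] = 'b'
  Position 2 ('b'): no match needed
  Position 3 ('a'): no match needed
  Position 4 ('e'): no match needed
  Position 5 ('e'): no match needed
  Position 6 ('c'): matches sub[1] = 'c'
  Position 7 ('c'): no match needed
  Position 8 ('b'): matches sub[2] = 'b'
  Position 9 ('e'): matches sub[3] = 'e'
All 4 characters matched => is a subsequence

1


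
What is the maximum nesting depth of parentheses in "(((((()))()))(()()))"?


Input: "(((((()))()))(()()))"
Tracking depth:
  Position 0 '(': depth becomes 1
  Position 1 '(': depth becomes 2
  Position 2 '(': depth becomes 3
  Position 3 '(': depth becomes 4
  Position 4 '(': depth becomes 5
  Position 5 '(': depth becomes 6
  Position 6 ')': depth becomes 5
  Position 7 ')': depth becomes 4
  Position 8 ')': depth becomes 3
  Position 9 '(': depth becomes 4
  Position 10 ')': depth becomes 3
  Position 11 ')': depth becomes 2
  Position 12 ')': depth becomes 1
  Position 13 '(': depth becomes 2
  Position 14 '(': depth becomes 3
  Position 15 ')': depth becomes 2
  Position 16 '(': depth becomes 3
  Position 17 ')': depth becomes 2
  Position 18 ')': depth becomes 1
  Position 19 ')': depth becomes 0
Maximum depth reached: 6

6


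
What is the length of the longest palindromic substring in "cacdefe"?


Input: "cacdefe"
Checking substrings for palindromes:
  [0:3] "cac" (len 3) => palindrome
  [4:7] "efe" (len 3) => palindrome
Longest palindromic substring: "cac" with length 3

3


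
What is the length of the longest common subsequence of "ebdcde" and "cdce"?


LCS of "ebdcde" and "cdce"
DP table:
           c    d    c    e
      0    0    0    0    0
  e   0    0    0    0    1
  b   0    0    0    0    1
  d   0    0    1    1    1
  c   0    1    1    2    2
  d   0    1    2    2    2
  e   0    1    2    2    3
LCS length = dp[6][4] = 3

3


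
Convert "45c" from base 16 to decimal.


Input: "45c" in base 16
Positional expansion:
  Digit '4' (value 4) x 16^2 = 1024
  Digit '5' (value 5) x 16^1 = 80
  Digit 'c' (value 12) x 16^0 = 12
Sum = 1116

1116


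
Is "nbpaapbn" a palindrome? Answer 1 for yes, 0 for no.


Input: nbpaapbn
Reversed: nbpaapbn
  Compare pos 0 ('n') with pos 7 ('n'): match
  Compare pos 1 ('b') with pos 6 ('b'): match
  Compare pos 2 ('p') with pos 5 ('p'): match
  Compare pos 3 ('a') with pos 4 ('a'): match
Result: palindrome

1


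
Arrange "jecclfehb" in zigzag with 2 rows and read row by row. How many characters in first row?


Zigzag "jecclfehb" into 2 rows:
Placing characters:
  'j' => row 0
  'e' => row 1
  'c' => row 0
  'c' => row 1
  'l' => row 0
  'f' => row 1
  'e' => row 0
  'h' => row 1
  'b' => row 0
Rows:
  Row 0: "jcleb"
  Row 1: "ecfh"
First row length: 5

5


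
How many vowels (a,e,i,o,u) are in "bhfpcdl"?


Input: bhfpcdl
Checking each character:
  'b' at position 0: consonant
  'h' at position 1: consonant
  'f' at position 2: consonant
  'p' at position 3: consonant
  'c' at position 4: consonant
  'd' at position 5: consonant
  'l' at position 6: consonant
Total vowels: 0

0


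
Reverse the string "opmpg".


Input: opmpg
Reading characters right to left:
  Position 4: 'g'
  Position 3: 'p'
  Position 2: 'm'
  Position 1: 'p'
  Position 0: 'o'
Reversed: gpmpo

gpmpo


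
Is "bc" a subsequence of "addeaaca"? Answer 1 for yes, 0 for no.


Check if "bc" is a subsequence of "addeaaca"
Greedy scan:
  Position 0 ('a'): no match needed
  Position 1 ('d'): no match needed
  Position 2 ('d'): no match needed
  Position 3 ('e'): no match needed
  Position 4 ('a'): no match needed
  Position 5 ('a'): no match needed
  Position 6 ('c'): no match needed
  Position 7 ('a'): no match needed
Only matched 0/2 characters => not a subsequence

0


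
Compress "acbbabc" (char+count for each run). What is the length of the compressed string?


Input: acbbabc
Runs:
  'a' x 1 => "a1"
  'c' x 1 => "c1"
  'b' x 2 => "b2"
  'a' x 1 => "a1"
  'b' x 1 => "b1"
  'c' x 1 => "c1"
Compressed: "a1c1b2a1b1c1"
Compressed length: 12

12


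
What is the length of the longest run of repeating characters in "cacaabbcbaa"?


Input: "cacaabbcbaa"
Scanning for longest run:
  Position 1 ('a'): new char, reset run to 1
  Position 2 ('c'): new char, reset run to 1
  Position 3 ('a'): new char, reset run to 1
  Position 4 ('a'): continues run of 'a', length=2
  Position 5 ('b'): new char, reset run to 1
  Position 6 ('b'): continues run of 'b', length=2
  Position 7 ('c'): new char, reset run to 1
  Position 8 ('b'): new char, reset run to 1
  Position 9 ('a'): new char, reset run to 1
  Position 10 ('a'): continues run of 'a', length=2
Longest run: 'a' with length 2

2


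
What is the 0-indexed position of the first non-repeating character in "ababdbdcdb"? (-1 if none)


Input: ababdbdcdb
Character frequencies:
  'a': 2
  'b': 4
  'c': 1
  'd': 3
Scanning left to right for freq == 1:
  Position 0 ('a'): freq=2, skip
  Position 1 ('b'): freq=4, skip
  Position 2 ('a'): freq=2, skip
  Position 3 ('b'): freq=4, skip
  Position 4 ('d'): freq=3, skip
  Position 5 ('b'): freq=4, skip
  Position 6 ('d'): freq=3, skip
  Position 7 ('c'): unique! => answer = 7

7


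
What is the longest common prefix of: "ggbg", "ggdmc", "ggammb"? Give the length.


Words: ggbg, ggdmc, ggammb
  Position 0: all 'g' => match
  Position 1: all 'g' => match
  Position 2: ('b', 'd', 'a') => mismatch, stop
LCP = "gg" (length 2)

2


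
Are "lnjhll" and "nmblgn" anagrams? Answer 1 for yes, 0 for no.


Strings: "lnjhll", "nmblgn"
Sorted first:  hjllln
Sorted second: bglmnn
Differ at position 0: 'h' vs 'b' => not anagrams

0


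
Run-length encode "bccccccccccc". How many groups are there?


Input: bccccccccccc
Scanning for consecutive runs:
  Group 1: 'b' x 1 (positions 0-0)
  Group 2: 'c' x 11 (positions 1-11)
Total groups: 2

2


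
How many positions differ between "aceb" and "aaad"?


Comparing "aceb" and "aaad" position by position:
  Position 0: 'a' vs 'a' => same
  Position 1: 'c' vs 'a' => DIFFER
  Position 2: 'e' vs 'a' => DIFFER
  Position 3: 'b' vs 'd' => DIFFER
Positions that differ: 3

3


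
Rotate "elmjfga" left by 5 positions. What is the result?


Input: "elmjfga", rotate left by 5
First 5 characters: "elmjf"
Remaining characters: "ga"
Concatenate remaining + first: "ga" + "elmjf" = "gaelmjf"

gaelmjf


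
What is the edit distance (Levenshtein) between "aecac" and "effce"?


Computing edit distance: "aecac" -> "effce"
DP table:
           e    f    f    c    e
      0    1    2    3    4    5
  a   1    1    2    3    4    5
  e   2    1    2    3    4    4
  c   3    2    2    3    3    4
  a   4    3    3    3    4    4
  c   5    4    4    4    3    4
Edit distance = dp[5][5] = 4

4


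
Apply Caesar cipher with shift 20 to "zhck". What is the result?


Caesar cipher: shift "zhck" by 20
  'z' (pos 25) + 20 = pos 19 = 't'
  'h' (pos 7) + 20 = pos 1 = 'b'
  'c' (pos 2) + 20 = pos 22 = 'w'
  'k' (pos 10) + 20 = pos 4 = 'e'
Result: tbwe

tbwe


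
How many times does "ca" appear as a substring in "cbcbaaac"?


Searching for "ca" in "cbcbaaac"
Scanning each position:
  Position 0: "cb" => no
  Position 1: "bc" => no
  Position 2: "cb" => no
  Position 3: "ba" => no
  Position 4: "aa" => no
  Position 5: "aa" => no
  Position 6: "ac" => no
Total occurrences: 0

0


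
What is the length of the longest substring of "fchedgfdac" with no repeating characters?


Input: "fchedgfdac"
Sliding window (track last position of each char):
  Position 0 ('f'): window [0,0] length 1 -- new best
  Position 1 ('c'): window [0,1] length 2 -- new best
  Position 2 ('h'): window [0,2] length 3 -- new best
  Position 3 ('e'): window [0,3] length 4 -- new best
  Position 4 ('d'): window [0,4] length 5 -- new best
  Position 5 ('g'): window [0,5] length 6 -- new best
  Position 6 ('f'): repeat (last at 0), move window start to 1
  Position 6 ('f'): window [1,6] length 6
  Position 7 ('d'): repeat (last at 4), move window start to 5
  Position 7 ('d'): window [5,7] length 3
  Position 8 ('a'): window [5,8] length 4
  Position 9 ('c'): window [5,9] length 5
Longest substring with no repeats: "fchedg" with length 6

6


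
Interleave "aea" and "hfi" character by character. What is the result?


Interleaving "aea" and "hfi":
  Position 0: 'a' from first, 'h' from second => "ah"
  Position 1: 'e' from first, 'f' from second => "ef"
  Position 2: 'a' from first, 'i' from second => "ai"
Result: ahefai

ahefai


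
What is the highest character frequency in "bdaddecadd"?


Input: bdaddecadd
Character counts:
  'a': 2
  'b': 1
  'c': 1
  'd': 5
  'e': 1
Maximum frequency: 5

5


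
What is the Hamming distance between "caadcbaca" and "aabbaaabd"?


Comparing "caadcbaca" and "aabbaaabd" position by position:
  Position 0: 'c' vs 'a' => differ
  Position 1: 'a' vs 'a' => same
  Position 2: 'a' vs 'b' => differ
  Position 3: 'd' vs 'b' => differ
  Position 4: 'c' vs 'a' => differ
  Position 5: 'b' vs 'a' => differ
  Position 6: 'a' vs 'a' => same
  Position 7: 'c' vs 'b' => differ
  Position 8: 'a' vs 'd' => differ
Total differences (Hamming distance): 7

7


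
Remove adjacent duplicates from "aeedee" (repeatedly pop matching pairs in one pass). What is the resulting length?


Input: aeedee
Stack-based adjacent duplicate removal:
  Read 'a': push. Stack: a
  Read 'e': push. Stack: ae
  Read 'e': matches stack top 'e' => pop. Stack: a
  Read 'd': push. Stack: ad
  Read 'e': push. Stack: ade
  Read 'e': matches stack top 'e' => pop. Stack: ad
Final stack: "ad" (length 2)

2


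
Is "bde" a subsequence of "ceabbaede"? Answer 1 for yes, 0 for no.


Check if "bde" is a subsequence of "ceabbaede"
Greedy scan:
  Position 0 ('c'): no match needed
  Position 1 ('e'): no match needed
  Position 2 ('a'): no match needed
  Position 3 ('b'): matches sub[0] = 'b'
  Position 4 ('b'): no match needed
  Position 5 ('a'): no match needed
  Position 6 ('e'): no match needed
  Position 7 ('d'): matches sub[1] = 'd'
  Position 8 ('e'): matches sub[2] = 'e'
All 3 characters matched => is a subsequence

1


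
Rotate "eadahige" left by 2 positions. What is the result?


Input: "eadahige", rotate left by 2
First 2 characters: "ea"
Remaining characters: "dahige"
Concatenate remaining + first: "dahige" + "ea" = "dahigeea"

dahigeea


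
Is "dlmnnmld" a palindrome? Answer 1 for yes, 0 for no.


Input: dlmnnmld
Reversed: dlmnnmld
  Compare pos 0 ('d') with pos 7 ('d'): match
  Compare pos 1 ('l') with pos 6 ('l'): match
  Compare pos 2 ('m') with pos 5 ('m'): match
  Compare pos 3 ('n') with pos 4 ('n'): match
Result: palindrome

1


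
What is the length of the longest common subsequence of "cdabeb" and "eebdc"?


LCS of "cdabeb" and "eebdc"
DP table:
           e    e    b    d    c
      0    0    0    0    0    0
  c   0    0    0    0    0    1
  d   0    0    0    0    1    1
  a   0    0    0    0    1    1
  b   0    0    0    1    1    1
  e   0    1    1    1    1    1
  b   0    1    1    2    2    2
LCS length = dp[6][5] = 2

2


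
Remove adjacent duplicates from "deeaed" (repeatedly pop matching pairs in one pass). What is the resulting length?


Input: deeaed
Stack-based adjacent duplicate removal:
  Read 'd': push. Stack: d
  Read 'e': push. Stack: de
  Read 'e': matches stack top 'e' => pop. Stack: d
  Read 'a': push. Stack: da
  Read 'e': push. Stack: dae
  Read 'd': push. Stack: daed
Final stack: "daed" (length 4)

4


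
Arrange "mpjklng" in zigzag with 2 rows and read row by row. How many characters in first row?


Zigzag "mpjklng" into 2 rows:
Placing characters:
  'm' => row 0
  'p' => row 1
  'j' => row 0
  'k' => row 1
  'l' => row 0
  'n' => row 1
  'g' => row 0
Rows:
  Row 0: "mjlg"
  Row 1: "pkn"
First row length: 4

4


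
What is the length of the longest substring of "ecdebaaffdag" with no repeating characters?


Input: "ecdebaaffdag"
Sliding window (track last position of each char):
  Position 0 ('e'): window [0,0] length 1 -- new best
  Position 1 ('c'): window [0,1] length 2 -- new best
  Position 2 ('d'): window [0,2] length 3 -- new best
  Position 3 ('e'): repeat (last at 0), move window start to 1
  Position 3 ('e'): window [1,3] length 3
  Position 4 ('b'): window [1,4] length 4 -- new best
  Position 5 ('a'): window [1,5] length 5 -- new best
  Position 6 ('a'): repeat (last at 5), move window start to 6
  Position 6 ('a'): window [6,6] length 1
  Position 7 ('f'): window [6,7] length 2
  Position 8 ('f'): repeat (last at 7), move window start to 8
  Position 8 ('f'): window [8,8] length 1
  Position 9 ('d'): window [8,9] length 2
  Position 10 ('a'): window [8,10] length 3
  Position 11 ('g'): window [8,11] length 4
Longest substring with no repeats: "cdeba" with length 5

5


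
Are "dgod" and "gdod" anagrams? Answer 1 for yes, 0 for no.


Strings: "dgod", "gdod"
Sorted first:  ddgo
Sorted second: ddgo
Sorted forms match => anagrams

1


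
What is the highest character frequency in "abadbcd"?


Input: abadbcd
Character counts:
  'a': 2
  'b': 2
  'c': 1
  'd': 2
Maximum frequency: 2

2


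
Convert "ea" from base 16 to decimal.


Input: "ea" in base 16
Positional expansion:
  Digit 'e' (value 14) x 16^1 = 224
  Digit 'a' (value 10) x 16^0 = 10
Sum = 234

234


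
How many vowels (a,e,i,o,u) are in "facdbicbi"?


Input: facdbicbi
Checking each character:
  'f' at position 0: consonant
  'a' at position 1: vowel (running total: 1)
  'c' at position 2: consonant
  'd' at position 3: consonant
  'b' at position 4: consonant
  'i' at position 5: vowel (running total: 2)
  'c' at position 6: consonant
  'b' at position 7: consonant
  'i' at position 8: vowel (running total: 3)
Total vowels: 3

3


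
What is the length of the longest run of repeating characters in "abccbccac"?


Input: "abccbccac"
Scanning for longest run:
  Position 1 ('b'): new char, reset run to 1
  Position 2 ('c'): new char, reset run to 1
  Position 3 ('c'): continues run of 'c', length=2
  Position 4 ('b'): new char, reset run to 1
  Position 5 ('c'): new char, reset run to 1
  Position 6 ('c'): continues run of 'c', length=2
  Position 7 ('a'): new char, reset run to 1
  Position 8 ('c'): new char, reset run to 1
Longest run: 'c' with length 2

2


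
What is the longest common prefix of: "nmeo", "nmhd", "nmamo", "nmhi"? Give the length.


Words: nmeo, nmhd, nmamo, nmhi
  Position 0: all 'n' => match
  Position 1: all 'm' => match
  Position 2: ('e', 'h', 'a', 'h') => mismatch, stop
LCP = "nm" (length 2)

2


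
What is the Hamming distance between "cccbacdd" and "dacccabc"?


Comparing "cccbacdd" and "dacccabc" position by position:
  Position 0: 'c' vs 'd' => differ
  Position 1: 'c' vs 'a' => differ
  Position 2: 'c' vs 'c' => same
  Position 3: 'b' vs 'c' => differ
  Position 4: 'a' vs 'c' => differ
  Position 5: 'c' vs 'a' => differ
  Position 6: 'd' vs 'b' => differ
  Position 7: 'd' vs 'c' => differ
Total differences (Hamming distance): 7

7


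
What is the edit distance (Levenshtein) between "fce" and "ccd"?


Computing edit distance: "fce" -> "ccd"
DP table:
           c    c    d
      0    1    2    3
  f   1    1    2    3
  c   2    1    1    2
  e   3    2    2    2
Edit distance = dp[3][3] = 2

2


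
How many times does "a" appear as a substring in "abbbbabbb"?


Searching for "a" in "abbbbabbb"
Scanning each position:
  Position 0: "a" => MATCH
  Position 1: "b" => no
  Position 2: "b" => no
  Position 3: "b" => no
  Position 4: "b" => no
  Position 5: "a" => MATCH
  Position 6: "b" => no
  Position 7: "b" => no
  Position 8: "b" => no
Total occurrences: 2

2


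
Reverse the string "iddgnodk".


Input: iddgnodk
Reading characters right to left:
  Position 7: 'k'
  Position 6: 'd'
  Position 5: 'o'
  Position 4: 'n'
  Position 3: 'g'
  Position 2: 'd'
  Position 1: 'd'
  Position 0: 'i'
Reversed: kdongddi

kdongddi


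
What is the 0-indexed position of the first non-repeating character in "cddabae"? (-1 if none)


Input: cddabae
Character frequencies:
  'a': 2
  'b': 1
  'c': 1
  'd': 2
  'e': 1
Scanning left to right for freq == 1:
  Position 0 ('c'): unique! => answer = 0

0


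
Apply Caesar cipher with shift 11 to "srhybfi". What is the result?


Caesar cipher: shift "srhybfi" by 11
  's' (pos 18) + 11 = pos 3 = 'd'
  'r' (pos 17) + 11 = pos 2 = 'c'
  'h' (pos 7) + 11 = pos 18 = 's'
  'y' (pos 24) + 11 = pos 9 = 'j'
  'b' (pos 1) + 11 = pos 12 = 'm'
  'f' (pos 5) + 11 = pos 16 = 'q'
  'i' (pos 8) + 11 = pos 19 = 't'
Result: dcsjmqt

dcsjmqt


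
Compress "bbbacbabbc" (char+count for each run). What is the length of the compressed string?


Input: bbbacbabbc
Runs:
  'b' x 3 => "b3"
  'a' x 1 => "a1"
  'c' x 1 => "c1"
  'b' x 1 => "b1"
  'a' x 1 => "a1"
  'b' x 2 => "b2"
  'c' x 1 => "c1"
Compressed: "b3a1c1b1a1b2c1"
Compressed length: 14

14


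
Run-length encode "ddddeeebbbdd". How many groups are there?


Input: ddddeeebbbdd
Scanning for consecutive runs:
  Group 1: 'd' x 4 (positions 0-3)
  Group 2: 'e' x 3 (positions 4-6)
  Group 3: 'b' x 3 (positions 7-9)
  Group 4: 'd' x 2 (positions 10-11)
Total groups: 4

4


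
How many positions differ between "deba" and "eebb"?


Comparing "deba" and "eebb" position by position:
  Position 0: 'd' vs 'e' => DIFFER
  Position 1: 'e' vs 'e' => same
  Position 2: 'b' vs 'b' => same
  Position 3: 'a' vs 'b' => DIFFER
Positions that differ: 2

2


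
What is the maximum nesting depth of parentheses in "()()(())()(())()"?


Input: "()()(())()(())()"
Tracking depth:
  Position 0 '(': depth becomes 1
  Position 1 ')': depth becomes 0
  Position 2 '(': depth becomes 1
  Position 3 ')': depth becomes 0
  Position 4 '(': depth becomes 1
  Position 5 '(': depth becomes 2
  Position 6 ')': depth becomes 1
  Position 7 ')': depth becomes 0
  Position 8 '(': depth becomes 1
  Position 9 ')': depth becomes 0
  Position 10 '(': depth becomes 1
  Position 11 '(': depth becomes 2
  Position 12 ')': depth becomes 1
  Position 13 ')': depth becomes 0
  Position 14 '(': depth becomes 1
  Position 15 ')': depth becomes 0
Maximum depth reached: 2

2


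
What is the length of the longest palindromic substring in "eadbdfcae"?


Input: "eadbdfcae"
Checking substrings for palindromes:
  [2:5] "dbd" (len 3) => palindrome
Longest palindromic substring: "dbd" with length 3

3


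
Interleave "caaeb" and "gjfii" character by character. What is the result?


Interleaving "caaeb" and "gjfii":
  Position 0: 'c' from first, 'g' from second => "cg"
  Position 1: 'a' from first, 'j' from second => "aj"
  Position 2: 'a' from first, 'f' from second => "af"
  Position 3: 'e' from first, 'i' from second => "ei"
  Position 4: 'b' from first, 'i' from second => "bi"
Result: cgajafeibi

cgajafeibi


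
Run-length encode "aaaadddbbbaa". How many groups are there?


Input: aaaadddbbbaa
Scanning for consecutive runs:
  Group 1: 'a' x 4 (positions 0-3)
  Group 2: 'd' x 3 (positions 4-6)
  Group 3: 'b' x 3 (positions 7-9)
  Group 4: 'a' x 2 (positions 10-11)
Total groups: 4

4


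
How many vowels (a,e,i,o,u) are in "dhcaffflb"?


Input: dhcaffflb
Checking each character:
  'd' at position 0: consonant
  'h' at position 1: consonant
  'c' at position 2: consonant
  'a' at position 3: vowel (running total: 1)
  'f' at position 4: consonant
  'f' at position 5: consonant
  'f' at position 6: consonant
  'l' at position 7: consonant
  'b' at position 8: consonant
Total vowels: 1

1


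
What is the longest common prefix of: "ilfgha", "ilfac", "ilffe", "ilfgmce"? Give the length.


Words: ilfgha, ilfac, ilffe, ilfgmce
  Position 0: all 'i' => match
  Position 1: all 'l' => match
  Position 2: all 'f' => match
  Position 3: ('g', 'a', 'f', 'g') => mismatch, stop
LCP = "ilf" (length 3)

3


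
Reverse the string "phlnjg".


Input: phlnjg
Reading characters right to left:
  Position 5: 'g'
  Position 4: 'j'
  Position 3: 'n'
  Position 2: 'l'
  Position 1: 'h'
  Position 0: 'p'
Reversed: gjnlhp

gjnlhp


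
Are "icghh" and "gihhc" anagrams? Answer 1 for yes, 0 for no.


Strings: "icghh", "gihhc"
Sorted first:  cghhi
Sorted second: cghhi
Sorted forms match => anagrams

1


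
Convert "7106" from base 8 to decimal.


Input: "7106" in base 8
Positional expansion:
  Digit '7' (value 7) x 8^3 = 3584
  Digit '1' (value 1) x 8^2 = 64
  Digit '0' (value 0) x 8^1 = 0
  Digit '6' (value 6) x 8^0 = 6
Sum = 3654

3654


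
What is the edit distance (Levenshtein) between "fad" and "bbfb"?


Computing edit distance: "fad" -> "bbfb"
DP table:
           b    b    f    b
      0    1    2    3    4
  f   1    1    2    2    3
  a   2    2    2    3    3
  d   3    3    3    3    4
Edit distance = dp[3][4] = 4

4


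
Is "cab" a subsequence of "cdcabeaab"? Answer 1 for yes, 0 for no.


Check if "cab" is a subsequence of "cdcabeaab"
Greedy scan:
  Position 0 ('c'): matches sub[0] = 'c'
  Position 1 ('d'): no match needed
  Position 2 ('c'): no match needed
  Position 3 ('a'): matches sub[1] = 'a'
  Position 4 ('b'): matches sub[2] = 'b'
  Position 5 ('e'): no match needed
  Position 6 ('a'): no match needed
  Position 7 ('a'): no match needed
  Position 8 ('b'): no match needed
All 3 characters matched => is a subsequence

1


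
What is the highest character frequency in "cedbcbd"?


Input: cedbcbd
Character counts:
  'b': 2
  'c': 2
  'd': 2
  'e': 1
Maximum frequency: 2

2


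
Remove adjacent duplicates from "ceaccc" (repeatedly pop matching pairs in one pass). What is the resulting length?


Input: ceaccc
Stack-based adjacent duplicate removal:
  Read 'c': push. Stack: c
  Read 'e': push. Stack: ce
  Read 'a': push. Stack: cea
  Read 'c': push. Stack: ceac
  Read 'c': matches stack top 'c' => pop. Stack: cea
  Read 'c': push. Stack: ceac
Final stack: "ceac" (length 4)

4


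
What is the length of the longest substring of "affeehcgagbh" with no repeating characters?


Input: "affeehcgagbh"
Sliding window (track last position of each char):
  Position 0 ('a'): window [0,0] length 1 -- new best
  Position 1 ('f'): window [0,1] length 2 -- new best
  Position 2 ('f'): repeat (last at 1), move window start to 2
  Position 2 ('f'): window [2,2] length 1
  Position 3 ('e'): window [2,3] length 2
  Position 4 ('e'): repeat (last at 3), move window start to 4
  Position 4 ('e'): window [4,4] length 1
  Position 5 ('h'): window [4,5] length 2
  Position 6 ('c'): window [4,6] length 3 -- new best
  Position 7 ('g'): window [4,7] length 4 -- new best
  Position 8 ('a'): window [4,8] length 5 -- new best
  Position 9 ('g'): repeat (last at 7), move window start to 8
  Position 9 ('g'): window [8,9] length 2
  Position 10 ('b'): window [8,10] length 3
  Position 11 ('h'): window [8,11] length 4
Longest substring with no repeats: "ehcga" with length 5

5
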